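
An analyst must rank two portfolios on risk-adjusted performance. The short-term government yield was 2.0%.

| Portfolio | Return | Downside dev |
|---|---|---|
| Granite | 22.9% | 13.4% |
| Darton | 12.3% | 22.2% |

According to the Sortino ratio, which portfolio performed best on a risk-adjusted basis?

Granite: Sortino ratio = (22.9% − 2.0%) / 13.4% = 1.560
Darton: Sortino ratio = (12.3% − 2.0%) / 22.2% = 0.464
Highest: Granite (1.560).

Granite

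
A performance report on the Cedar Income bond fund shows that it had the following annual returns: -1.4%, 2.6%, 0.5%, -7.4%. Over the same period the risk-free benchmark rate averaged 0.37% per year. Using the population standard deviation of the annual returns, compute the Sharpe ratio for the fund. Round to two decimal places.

Mean return r̄ = -5.70 / 4 = -1.4250%
Population std dev = √[55.6075 / 4] = 3.7285%
Sharpe = (r̄ − rf) / σ = (-1.4250 − 0.37) / 3.7285 = -1.7950 / 3.7285 = -0.4814

-0.48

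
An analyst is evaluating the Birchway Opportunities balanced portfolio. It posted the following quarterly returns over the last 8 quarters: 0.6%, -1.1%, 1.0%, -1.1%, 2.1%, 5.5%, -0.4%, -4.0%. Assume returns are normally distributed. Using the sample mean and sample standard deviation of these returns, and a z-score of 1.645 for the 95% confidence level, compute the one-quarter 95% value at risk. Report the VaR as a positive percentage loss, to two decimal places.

μ = (0.6 − 1.1 + 1 − 1.1 + 2.1 + 5.5 − 0.4 − 4) / 8 = 2.60 / 8 = 0.3250%
Sample std dev = √[53.7550 / 7] = 2.7712%
VaR = −(μ − z·σ) = −(0.3250 − 1.645 × 2.7712) = −(-4.2336) = 4.2336%

4.23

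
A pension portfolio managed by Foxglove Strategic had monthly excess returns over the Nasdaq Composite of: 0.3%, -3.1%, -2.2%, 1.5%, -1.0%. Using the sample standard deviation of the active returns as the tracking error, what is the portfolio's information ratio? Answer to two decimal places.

-0.49

Mean return r̄ = -4.50 / 5 = -0.9000%
Σ(r − r̄)² = 13.7400; sample σ = √(13.7400/4) = 1.8534%
IR = r̄ / tracking error = -0.9000 / 1.8534 = -0.4856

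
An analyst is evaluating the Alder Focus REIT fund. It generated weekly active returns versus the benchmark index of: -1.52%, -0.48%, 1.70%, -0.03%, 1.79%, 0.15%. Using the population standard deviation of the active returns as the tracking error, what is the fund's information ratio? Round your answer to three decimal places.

r̄ = (-1.52 − 0.48 + 1.7 − 0.03 + 1.79 + 0.15) / 6 = 1.610 / 6 = 0.2683%
Σ(r − r̄)² = (-1.52 − 0.2683)² + (-0.48 − 0.2683)² + … = 8.2263
population σ = √(8.2263 / 6) = √1.3711 = 1.1709%
IR = r̄ / tracking error = 0.2683 / 1.1709 = 0.2291

0.229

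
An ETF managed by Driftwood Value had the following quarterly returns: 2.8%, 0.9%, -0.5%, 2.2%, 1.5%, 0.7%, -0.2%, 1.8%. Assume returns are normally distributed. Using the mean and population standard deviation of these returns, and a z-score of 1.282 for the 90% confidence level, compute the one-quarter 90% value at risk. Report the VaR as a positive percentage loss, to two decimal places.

r̄ = (2.8 + 0.9 − 0.5 + 2.2 + 1.5 + 0.7 − 0.2 + 1.8) / 8 = 1.1500%
Population σ = √[Σ(r − r̄)² / 8] = √[9.1800 / 8] = √1.1475 = 1.0712%
VaR = −(r̄ − z·σ) = −(1.1500 − 1.282 × 1.0712) = −(-0.2233) = 0.2233%

0.22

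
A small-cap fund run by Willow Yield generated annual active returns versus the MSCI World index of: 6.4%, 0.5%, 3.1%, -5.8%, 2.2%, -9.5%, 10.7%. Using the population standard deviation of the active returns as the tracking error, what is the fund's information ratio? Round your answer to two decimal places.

Mean return r̄ = 7.60 / 7 = 1.0857%
Population std dev = √[285.7886 / 7] = 6.3896%
IR = r̄ / tracking error = 1.0857 / 6.3896 = 0.1699

0.17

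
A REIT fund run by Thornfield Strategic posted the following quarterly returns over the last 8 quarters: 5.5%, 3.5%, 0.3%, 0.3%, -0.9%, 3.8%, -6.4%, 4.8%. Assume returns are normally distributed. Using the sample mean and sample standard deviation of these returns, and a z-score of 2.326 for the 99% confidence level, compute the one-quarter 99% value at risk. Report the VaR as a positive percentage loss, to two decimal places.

r̄ = (5.5 + 3.5 + 0.3 + 0.3 − 0.9 + 3.8 − 6.4 + 4.8) / 8 = 10.90 / 8 = 1.3625%
Σ(r − r̄)² = (5.5 − 1.3625)² + (3.5 − 1.3625)² + … = 107.0788
σ = √[107.0788 / 7] = 3.9111%
VaR = −(r̄ − z·σ) = −(1.3625 − 2.326 × 3.9111) = −(-7.7347) = 7.7347%

7.73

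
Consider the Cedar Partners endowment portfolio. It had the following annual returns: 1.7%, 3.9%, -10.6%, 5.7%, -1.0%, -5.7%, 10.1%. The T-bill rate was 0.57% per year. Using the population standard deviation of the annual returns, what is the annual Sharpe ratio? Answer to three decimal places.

Mean return r̄ = 4.10 / 7 = 0.5857%
Σ(r − r̄)² = (1.7 − 0.5857)² + (3.9 − 0.5857)² + (-10.6 − 0.5857)² + … = 296.0486
σ = √[296.0486 / 7] = 6.5033%
Sharpe = (r̄ − rf) / σ = (0.5857 − 0.57) / 6.5033 = 0.0157 / 6.5033 = 0.0024

0.002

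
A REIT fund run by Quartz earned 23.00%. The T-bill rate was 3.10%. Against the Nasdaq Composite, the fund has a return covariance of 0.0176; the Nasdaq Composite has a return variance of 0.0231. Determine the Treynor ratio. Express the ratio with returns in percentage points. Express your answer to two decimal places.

β = Cov / Var = 0.0176 / 0.0231 = 0.7619
Treynor = (Rp − Rf) / β = (23.00% − 3.10%) / 0.7619 = 19.90 / 0.7619 = 26.1189

26.12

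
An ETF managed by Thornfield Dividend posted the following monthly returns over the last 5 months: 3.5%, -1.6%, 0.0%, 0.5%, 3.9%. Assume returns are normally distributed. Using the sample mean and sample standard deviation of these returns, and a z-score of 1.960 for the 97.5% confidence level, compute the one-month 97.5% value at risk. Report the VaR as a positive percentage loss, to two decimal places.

Mean return r̄ = 6.30 / 5 = 1.2600%
Σ(r − r̄)² = (3.5 − 1.2600)² + (-1.6 − 1.2600)² + … = 22.3320
σ = √[22.3320 / 4] = 2.3628%
VaR = −(r̄ − z·σ) = −(1.2600 − 1.960 × 2.3628) = −(-3.3711) = 3.3711%

3.37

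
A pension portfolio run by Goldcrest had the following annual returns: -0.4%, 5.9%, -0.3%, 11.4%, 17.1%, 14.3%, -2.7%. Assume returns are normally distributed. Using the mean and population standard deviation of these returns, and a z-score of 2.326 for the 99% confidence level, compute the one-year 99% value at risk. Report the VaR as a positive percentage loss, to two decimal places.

r̄ = (-0.4 + 5.9 − 0.3 + 11.4 + 17.1 + 14.3 − 2.7) / 7 = 6.4714%
Σ(r − r̄)² = (-0.4 − 6.4714)² + (5.9 − 6.4714)² + (-0.3 − 6.4714)² + … = 376.0543
population σ = √(376.0543 / 7) = √53.7220 = 7.3295%
VaR = −(r̄ − z·σ) = −(6.4714 − 2.326 × 7.3295) = −(-10.5770) = 10.5770%

10.58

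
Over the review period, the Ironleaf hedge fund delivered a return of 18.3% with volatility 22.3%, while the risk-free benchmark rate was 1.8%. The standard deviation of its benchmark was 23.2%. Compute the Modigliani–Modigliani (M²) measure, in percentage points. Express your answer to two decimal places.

Sharpe = (Rp − Rf) / σp = (18.3% − 1.8%) / 22.3% = 0.7399
M² = Rf + Sharpe × σm = 1.8% + 0.7399 × 23.2% = 18.9657%

18.97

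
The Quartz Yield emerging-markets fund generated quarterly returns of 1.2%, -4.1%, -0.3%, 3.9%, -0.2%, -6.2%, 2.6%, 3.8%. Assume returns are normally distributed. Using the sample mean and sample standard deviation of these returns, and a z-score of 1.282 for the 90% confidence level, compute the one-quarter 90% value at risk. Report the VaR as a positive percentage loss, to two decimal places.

4.59

Mean return r̄ = 0.70 / 8 = 0.0875%
Sample σ = √[Σ(r − r̄)² / 7] = √[93.1688 / 7] = √13.3098 = 3.6483%
VaR = −(r̄ − z·σ) = −(0.0875 − 1.282 × 3.6483) = −(-4.5896) = 4.5896%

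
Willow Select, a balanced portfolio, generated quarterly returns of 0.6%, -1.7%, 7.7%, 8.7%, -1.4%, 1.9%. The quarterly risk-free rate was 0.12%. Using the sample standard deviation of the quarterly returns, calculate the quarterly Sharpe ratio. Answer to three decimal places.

Mean return r̄ = 15.80 / 6 = 2.6333%
Sample σ = √[Σ(r − r̄)² / 5] = √[102.1933 / 5] = √20.4387 = 4.5209%
Sharpe = (r̄ − rf) / σ = (2.6333 − 0.12) / 4.5209 = 2.5133 / 4.5209 = 0.5559

0.556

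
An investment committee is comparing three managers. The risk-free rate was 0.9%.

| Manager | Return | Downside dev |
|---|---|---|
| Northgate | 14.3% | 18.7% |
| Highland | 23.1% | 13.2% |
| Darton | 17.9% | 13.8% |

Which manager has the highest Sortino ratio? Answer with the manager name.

Northgate: Sortino ratio = (14.3% − 0.9%) / 18.7% = 0.717
Highland: Sortino ratio = (23.1% − 0.9%) / 13.2% = 1.682
Darton: Sortino ratio = (17.9% − 0.9%) / 13.8% = 1.232
Highest: Highland (1.682).

Highland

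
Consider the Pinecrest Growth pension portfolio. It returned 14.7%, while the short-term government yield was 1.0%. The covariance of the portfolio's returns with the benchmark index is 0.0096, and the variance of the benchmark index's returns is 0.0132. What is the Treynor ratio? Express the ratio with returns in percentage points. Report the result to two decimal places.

β = Cov / Var = 0.0096 / 0.0132 = 0.7273
Treynor = (Rp − Rf) / β = (14.7% − 1.0%) / 0.7273 = 13.70 / 0.7273 = 18.8368

18.84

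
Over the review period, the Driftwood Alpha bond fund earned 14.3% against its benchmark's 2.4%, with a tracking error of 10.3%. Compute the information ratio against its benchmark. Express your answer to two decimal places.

1.16

IR = (Rp − Rb) / TE = (14.3% − 2.4%) / 10.3% = 11.90% / 10.3% = 1.1553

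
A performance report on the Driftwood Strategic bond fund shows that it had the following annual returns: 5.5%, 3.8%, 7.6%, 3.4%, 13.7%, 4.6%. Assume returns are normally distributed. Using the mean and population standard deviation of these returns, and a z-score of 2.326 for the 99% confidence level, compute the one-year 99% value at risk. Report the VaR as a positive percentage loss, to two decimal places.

1.76

μ = (5.5 + 3.8 + 7.6 + 3.4 + 13.7 + 4.6) / 6 = 38.60 / 6 = 6.4333%
Σ(r − μ)² = (5.5 − 6.4333)² + (3.8 − 6.4333)² + (7.6 − 6.4333)² + … = 74.5333
population σ = √(74.5333 / 6) = √12.4222 = 3.5245%
VaR = −(μ − z·σ) = −(6.4333 − 2.326 × 3.5245) = −(-1.7647) = 1.7647%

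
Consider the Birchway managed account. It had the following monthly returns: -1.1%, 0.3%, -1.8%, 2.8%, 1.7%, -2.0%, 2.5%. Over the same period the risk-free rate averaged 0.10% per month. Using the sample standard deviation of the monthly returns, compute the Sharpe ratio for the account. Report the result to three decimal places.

0.120

Mean return r̄ = 2.40 / 7 = 0.3429%
Σ(r − r̄)² = (-1.1 − 0.3429)² + (0.3 − 0.3429)² + … = 24.6971
σ = √[24.6971 / 6] = 2.0288%
Sharpe = (r̄ − rf) / σ = (0.3429 − 0.1) / 2.0288 = 0.2429 / 2.0288 = 0.1197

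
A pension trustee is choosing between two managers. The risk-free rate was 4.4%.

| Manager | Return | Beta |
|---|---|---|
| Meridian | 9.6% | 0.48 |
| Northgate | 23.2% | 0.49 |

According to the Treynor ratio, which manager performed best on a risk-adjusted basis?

Northgate

Meridian: Treynor = (9.6% − 4.4%) / 0.48 = 10.833
Northgate: Treynor = (23.2% − 4.4%) / 0.49 = 38.367
Highest: Northgate (38.367).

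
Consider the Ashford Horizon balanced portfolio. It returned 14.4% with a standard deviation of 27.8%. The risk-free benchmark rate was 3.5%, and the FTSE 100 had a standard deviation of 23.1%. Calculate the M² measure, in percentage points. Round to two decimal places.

Sharpe = (Rp − Rf) / σp = (14.4% − 3.5%) / 27.8% = 0.3921
M² = Rf + Sharpe × σm = 3.5% + 0.3921 × 23.1% = 12.5575%

12.56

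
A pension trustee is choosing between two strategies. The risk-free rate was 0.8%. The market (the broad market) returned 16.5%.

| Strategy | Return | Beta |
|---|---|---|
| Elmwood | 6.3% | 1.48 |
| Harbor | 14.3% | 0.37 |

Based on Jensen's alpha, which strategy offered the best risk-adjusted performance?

Elmwood: α = 6.3% − [0.8% + 1.48 × (16.5% − 0.8%)] = -17.736
Harbor: α = 14.3% − [0.8% + 0.37 × (16.5% − 0.8%)] = 7.691
Highest: Harbor (7.691).

Harbor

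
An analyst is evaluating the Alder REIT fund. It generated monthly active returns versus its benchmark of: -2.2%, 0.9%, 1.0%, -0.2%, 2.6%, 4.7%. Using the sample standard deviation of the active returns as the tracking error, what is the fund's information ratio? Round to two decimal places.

0.48

r̄ = (-2.2 + 0.9 + 1 − 0.2 + 2.6 + 4.7) / 6 = 1.1333%
Σ(r − r̄)² = 27.8333; sample σ = √(27.8333/5) = 2.3594%
IR = r̄ / tracking error = 1.1333 / 2.3594 = 0.4803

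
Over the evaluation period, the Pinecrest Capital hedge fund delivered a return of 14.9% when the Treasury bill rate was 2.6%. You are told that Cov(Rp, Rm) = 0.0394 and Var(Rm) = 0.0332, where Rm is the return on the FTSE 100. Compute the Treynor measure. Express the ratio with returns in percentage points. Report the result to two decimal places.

10.36

β = Cov / Var = 0.0394 / 0.0332 = 1.1867
Treynor = (Rp − Rf) / β = (14.9% − 2.6%) / 1.1867 = 12.30 / 1.1867 = 10.3649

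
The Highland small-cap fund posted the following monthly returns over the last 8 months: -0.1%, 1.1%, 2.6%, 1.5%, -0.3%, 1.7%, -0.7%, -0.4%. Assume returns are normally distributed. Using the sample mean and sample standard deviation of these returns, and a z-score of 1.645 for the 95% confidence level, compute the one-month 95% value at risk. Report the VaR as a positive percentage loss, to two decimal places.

1.31

μ = (-0.1 + 1.1 + 2.6 + 1.5 − 0.3 + 1.7 − 0.7 − 0.4) / 8 = 5.40 / 8 = 0.6750%
Σ(r − μ)² = (-0.1 − 0.6750)² + (1.1 − 0.6750)² + … = 10.2150
σ = √[10.2150 / 7] = 1.2080%
VaR = −(μ − z·σ) = −(0.6750 − 1.645 × 1.2080) = −(-1.3122) = 1.3122%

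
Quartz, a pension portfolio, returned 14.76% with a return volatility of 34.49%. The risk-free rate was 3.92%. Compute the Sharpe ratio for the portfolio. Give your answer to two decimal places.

Sharpe = (Rp − Rf) / σp = (14.76% − 3.92%) / 34.49% = 10.84% / 34.49% = 0.3143

0.31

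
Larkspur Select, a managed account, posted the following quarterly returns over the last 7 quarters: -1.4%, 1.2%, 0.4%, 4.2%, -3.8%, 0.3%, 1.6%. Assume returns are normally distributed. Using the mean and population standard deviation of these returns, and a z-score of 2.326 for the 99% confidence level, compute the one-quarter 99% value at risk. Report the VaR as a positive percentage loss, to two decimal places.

μ = (-1.4 + 1.2 + 0.4 + 4.2 − 3.8 + 0.3 + 1.6) / 7 = 2.50 / 7 = 0.3571%
Population σ = √[Σ(r − μ)² / 7] = √[37.3971 / 7] = √5.3424 = 2.3114%
VaR = −(μ − z·σ) = −(0.3571 − 2.326 × 2.3114) = −(-5.0192) = 5.0192%

5.02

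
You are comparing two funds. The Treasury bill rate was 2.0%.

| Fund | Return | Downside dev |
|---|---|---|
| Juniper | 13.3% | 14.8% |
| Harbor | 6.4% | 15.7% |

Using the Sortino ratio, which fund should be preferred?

Juniper

Juniper: Sortino ratio = (13.3% − 2.0%) / 14.8% = 0.764
Harbor: Sortino ratio = (6.4% − 2.0%) / 15.7% = 0.280
Highest: Juniper (0.764).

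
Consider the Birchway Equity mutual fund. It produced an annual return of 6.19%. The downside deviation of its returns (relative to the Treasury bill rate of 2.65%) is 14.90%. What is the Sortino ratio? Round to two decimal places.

Sortino = (Rp − Rf) / σd = (6.19% − 2.65%) / 14.90% = 3.54% / 14.90% = 0.2376

0.24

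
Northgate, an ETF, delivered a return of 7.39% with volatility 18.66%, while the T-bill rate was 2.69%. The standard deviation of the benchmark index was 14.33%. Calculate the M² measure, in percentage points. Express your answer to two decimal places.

6.30

Sharpe = (Rp − Rf) / σp = (7.39% − 2.69%) / 18.66% = 0.2519
M² = Rf + Sharpe × σm = 2.69% + 0.2519 × 14.33% = 6.2997%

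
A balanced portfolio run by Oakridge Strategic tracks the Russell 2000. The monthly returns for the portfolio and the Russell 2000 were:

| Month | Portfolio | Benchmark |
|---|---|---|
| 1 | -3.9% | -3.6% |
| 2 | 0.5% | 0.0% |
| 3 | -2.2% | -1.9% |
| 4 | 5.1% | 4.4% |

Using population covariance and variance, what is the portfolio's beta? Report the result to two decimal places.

1.14

r̄p = -0.1250%,  r̄m = -0.2750%
Cov = Σ(rp − r̄p)(rm − r̄m) / 4 = 10.1306
Var(rm) = Σ(rm − r̄m)² / 4 = 8.9069
β = Cov / Var = 10.1306 / 8.9069 = 1.1374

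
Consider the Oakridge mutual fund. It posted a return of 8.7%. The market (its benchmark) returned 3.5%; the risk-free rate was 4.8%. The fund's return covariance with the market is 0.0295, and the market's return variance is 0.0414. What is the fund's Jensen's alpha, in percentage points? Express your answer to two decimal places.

β = Cov / Var = 0.0295 / 0.0414 = 0.7126
E[R] = Rf + β(Rm − Rf) = 4.8% + 0.7126 × (3.5% − 4.8%) = 3.8736%
α = Rp − E[R] = 8.7% − 3.8736% = 4.8264

4.83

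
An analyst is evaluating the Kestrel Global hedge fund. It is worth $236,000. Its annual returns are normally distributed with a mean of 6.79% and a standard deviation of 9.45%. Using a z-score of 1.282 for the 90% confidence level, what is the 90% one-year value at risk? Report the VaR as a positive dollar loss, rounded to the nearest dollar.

Return at the 90% tail: μ − z·σ = 6.79% − 1.282 × 9.45% = 6.79 − 12.1149 = -5.3249%
VaR = −(-5.3249%) × $236,000 = 5.3249% × $236,000 = $12,567

$12,567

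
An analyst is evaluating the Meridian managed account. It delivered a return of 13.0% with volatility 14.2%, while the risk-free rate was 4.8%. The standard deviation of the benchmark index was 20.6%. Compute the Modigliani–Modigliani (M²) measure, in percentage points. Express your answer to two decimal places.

16.70

Sharpe = (Rp − Rf) / σp = (13.0% − 4.8%) / 14.2% = 0.5775
M² = Rf + Sharpe × σm = 4.8% + 0.5775 × 20.6% = 16.6965%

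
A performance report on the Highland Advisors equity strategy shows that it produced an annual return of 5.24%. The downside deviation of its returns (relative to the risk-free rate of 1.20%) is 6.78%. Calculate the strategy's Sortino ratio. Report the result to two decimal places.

Sortino = (Rp − Rf) / σd = (5.24% − 1.20%) / 6.78% = 4.04% / 6.78% = 0.5959

0.60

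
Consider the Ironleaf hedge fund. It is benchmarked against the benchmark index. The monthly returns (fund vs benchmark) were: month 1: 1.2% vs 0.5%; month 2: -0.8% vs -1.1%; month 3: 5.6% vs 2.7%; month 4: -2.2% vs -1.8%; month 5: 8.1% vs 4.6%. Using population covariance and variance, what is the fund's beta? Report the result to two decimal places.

1.63

r̄p = 2.3800%,  r̄m = 0.9800%
Cov = Σ(rp − r̄p)(rm − r̄m) / 5 = 9.2316
Var(rm) = Σ(rm − r̄m)² / 5 = 5.6696
β = Cov / Var = 9.2316 / 5.6696 = 1.6283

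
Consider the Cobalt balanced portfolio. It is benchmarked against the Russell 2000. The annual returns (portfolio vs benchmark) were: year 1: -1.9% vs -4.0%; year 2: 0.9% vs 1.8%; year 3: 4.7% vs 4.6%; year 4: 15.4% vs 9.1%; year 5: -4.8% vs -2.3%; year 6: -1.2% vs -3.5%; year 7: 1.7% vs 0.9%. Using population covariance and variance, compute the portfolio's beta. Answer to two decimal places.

r̄p = 2.1143%,  r̄m = 0.9429%
Cov = Σ(rp − r̄p)(rm − r̄m) / 7 = 24.8280
Var(rm) = Σ(rm − r̄m)² / 7 = 19.3339
β = Cov / Var = 24.8280 / 19.3339 = 1.2842

1.28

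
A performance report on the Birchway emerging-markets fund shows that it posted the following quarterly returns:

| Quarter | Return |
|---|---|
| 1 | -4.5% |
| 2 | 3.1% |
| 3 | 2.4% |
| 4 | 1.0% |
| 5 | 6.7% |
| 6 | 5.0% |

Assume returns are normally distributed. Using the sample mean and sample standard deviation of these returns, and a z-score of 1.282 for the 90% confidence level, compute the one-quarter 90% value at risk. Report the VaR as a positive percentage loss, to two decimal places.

2.69

r̄ = (-4.5 + 3.1 + 2.4 + 1 + 6.7 + 5) / 6 = 13.70 / 6 = 2.2833%
Σ(r − r̄)² = (-4.5 − 2.2833)² + (3.1 − 2.2833)² + (2.4 − 2.2833)² + … = 75.2283
σ = √[75.2283 / 5] = 3.8789%
VaR = −(r̄ − z·σ) = −(2.2833 − 1.282 × 3.8789) = −(-2.6894) = 2.6894%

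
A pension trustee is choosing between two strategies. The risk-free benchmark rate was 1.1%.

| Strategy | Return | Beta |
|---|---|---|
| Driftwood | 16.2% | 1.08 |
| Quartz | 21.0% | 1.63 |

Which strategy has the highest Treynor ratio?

Driftwood: Treynor = (16.2% − 1.1%) / 1.08 = 13.981
Quartz: Treynor = (21.0% − 1.1%) / 1.63 = 12.209
Highest: Driftwood (13.981).

Driftwood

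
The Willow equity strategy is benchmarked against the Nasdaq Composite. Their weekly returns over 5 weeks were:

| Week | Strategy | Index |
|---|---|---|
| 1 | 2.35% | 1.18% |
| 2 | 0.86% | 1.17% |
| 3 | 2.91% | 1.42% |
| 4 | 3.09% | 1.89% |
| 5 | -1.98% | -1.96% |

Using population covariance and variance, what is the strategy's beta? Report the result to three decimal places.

r̄p = 1.4460%,  r̄m = 0.7400%
Cov = Σ(rp − r̄p)(rm − r̄m) / 5 = 2.4564
Var(rm) = Σ(rm − r̄m)² / 5 = 1.8907
β = Cov / Var = 2.4564 / 1.8907 = 1.2992

1.299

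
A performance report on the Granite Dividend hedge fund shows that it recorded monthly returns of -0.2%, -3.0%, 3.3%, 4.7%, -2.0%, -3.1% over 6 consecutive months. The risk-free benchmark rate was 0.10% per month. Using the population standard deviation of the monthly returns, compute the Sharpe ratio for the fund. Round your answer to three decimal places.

r̄ = (-0.2 − 3 + 3.3 + 4.7 − 2 − 3.1) / 6 = -0.0500%
Population std dev = √[55.6150 / 6] = 3.0445%
Sharpe = (r̄ − rf) / σ = (-0.0500 − 0.1) / 3.0445 = -0.1500 / 3.0445 = -0.0493

-0.049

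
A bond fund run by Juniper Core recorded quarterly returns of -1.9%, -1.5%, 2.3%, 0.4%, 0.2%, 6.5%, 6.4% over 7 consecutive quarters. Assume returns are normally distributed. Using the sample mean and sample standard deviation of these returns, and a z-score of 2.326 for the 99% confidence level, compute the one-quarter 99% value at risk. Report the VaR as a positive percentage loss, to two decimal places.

r̄ = (-1.9 − 1.5 + 2.3 + 0.4 + 0.2 + 6.5 + 6.4) / 7 = 1.7714%
Sample σ = √[Σ(r − r̄)² / 6] = √[72.5943 / 6] = √12.0991 = 3.4784%
VaR = −(r̄ − z·σ) = −(1.7714 − 2.326 × 3.4784) = −(-6.3194) = 6.3194%

6.32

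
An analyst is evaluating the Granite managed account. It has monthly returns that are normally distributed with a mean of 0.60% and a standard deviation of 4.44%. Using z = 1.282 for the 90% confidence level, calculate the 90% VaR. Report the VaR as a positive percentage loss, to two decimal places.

VaR (as % loss) = −(μ − z·σ) = −(0.60% − 1.282 × 4.44%) = −(-5.09208%) = 5.09208%

5.09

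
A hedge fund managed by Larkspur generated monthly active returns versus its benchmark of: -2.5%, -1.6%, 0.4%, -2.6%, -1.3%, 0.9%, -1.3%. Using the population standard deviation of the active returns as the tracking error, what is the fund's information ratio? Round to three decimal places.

-0.921

μ = (-2.5 − 1.6 + 0.4 − 2.6 − 1.3 + 0.9 − 1.3) / 7 = -1.1429%
Σ(r − μ)² = 10.7771; population σ = √(10.7771/7) = 1.2408%
IR = μ / tracking error = -1.1429 / 1.2408 = -0.9211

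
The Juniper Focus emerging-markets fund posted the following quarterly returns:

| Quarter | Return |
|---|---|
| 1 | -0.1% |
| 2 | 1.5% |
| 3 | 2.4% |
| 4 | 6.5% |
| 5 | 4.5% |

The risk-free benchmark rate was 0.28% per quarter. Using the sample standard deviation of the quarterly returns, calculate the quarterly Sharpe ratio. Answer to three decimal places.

1.037

r̄ = (-0.1 + 1.5 + 2.4 + 6.5 + 4.5) / 5 = 14.80 / 5 = 2.9600%
Sample σ = √[Σ(r − r̄)² / 4] = √[26.7120 / 4] = √6.6780 = 2.5842%
Sharpe = (r̄ − rf) / σ = (2.9600 − 0.28) / 2.5842 = 2.6800 / 2.5842 = 1.0371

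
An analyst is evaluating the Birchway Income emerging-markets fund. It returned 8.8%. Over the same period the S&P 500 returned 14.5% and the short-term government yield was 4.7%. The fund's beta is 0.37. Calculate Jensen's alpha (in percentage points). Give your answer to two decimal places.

0.47

CAPM expected return = Rf + β(Rm − Rf) = 4.7% + 0.37 × (14.5% − 4.7%) = 4.7 + 0.37 × 9.80 = 8.3260%
Jensen's α = Rp − E[R] = 8.8% − 8.3260% = 0.4740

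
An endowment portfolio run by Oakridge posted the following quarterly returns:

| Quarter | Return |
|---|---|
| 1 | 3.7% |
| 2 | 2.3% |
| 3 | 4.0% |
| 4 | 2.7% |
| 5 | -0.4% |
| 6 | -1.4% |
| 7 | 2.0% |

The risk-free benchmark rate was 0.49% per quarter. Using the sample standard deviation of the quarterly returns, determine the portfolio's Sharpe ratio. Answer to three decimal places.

Mean return r̄ = 12.90 / 7 = 1.8429%
Σ(r − r̄)² = (3.7 − 1.8429)² + (2.3 − 1.8429)² + (4 − 1.8429)² + … = 24.6171
σ = √[24.6171 / 6] = 2.0255%
Sharpe = (r̄ − rf) / σ = (1.8429 − 0.49) / 2.0255 = 1.3529 / 2.0255 = 0.6679

0.668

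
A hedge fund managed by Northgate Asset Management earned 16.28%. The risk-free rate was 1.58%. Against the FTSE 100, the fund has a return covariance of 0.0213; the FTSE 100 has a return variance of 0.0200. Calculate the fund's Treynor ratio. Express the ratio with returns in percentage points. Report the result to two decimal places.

13.80

β = Cov / Var = 0.0213 / 0.0200 = 1.0650
Treynor = (Rp − Rf) / β = (16.28% − 1.58%) / 1.0650 = 14.70 / 1.0650 = 13.8028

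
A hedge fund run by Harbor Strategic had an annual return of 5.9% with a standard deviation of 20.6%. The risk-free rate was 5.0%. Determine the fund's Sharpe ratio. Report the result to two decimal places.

Sharpe = (Rp − Rf) / σp = (5.9% − 5.0%) / 20.6% = 0.90% / 20.6% = 0.0437

0.04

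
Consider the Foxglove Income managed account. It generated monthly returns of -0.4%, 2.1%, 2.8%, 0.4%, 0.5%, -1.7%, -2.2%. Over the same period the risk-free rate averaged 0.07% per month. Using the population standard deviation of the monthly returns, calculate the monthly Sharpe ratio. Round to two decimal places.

r̄ = (-0.4 + 2.1 + 2.8 + 0.4 + 0.5 − 1.7 − 2.2) / 7 = 0.2143%
Σ(r − r̄)² = (-0.4 − 0.2143)² + (2.1 − 0.2143)² + … = 20.2286
population σ = √(20.2286 / 7) = √2.8898 = 1.6999%
Sharpe = (r̄ − rf) / σ = (0.2143 − 0.07) / 1.6999 = 0.1443 / 1.6999 = 0.0849

0.08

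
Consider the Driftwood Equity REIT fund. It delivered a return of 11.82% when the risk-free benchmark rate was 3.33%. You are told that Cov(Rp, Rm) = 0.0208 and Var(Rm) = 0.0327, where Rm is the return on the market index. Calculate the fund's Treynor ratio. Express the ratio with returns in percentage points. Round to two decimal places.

β = Cov / Var = 0.0208 / 0.0327 = 0.6361
Treynor = (Rp − Rf) / β = (11.82% − 3.33%) / 0.6361 = 8.49 / 0.6361 = 13.3470

13.35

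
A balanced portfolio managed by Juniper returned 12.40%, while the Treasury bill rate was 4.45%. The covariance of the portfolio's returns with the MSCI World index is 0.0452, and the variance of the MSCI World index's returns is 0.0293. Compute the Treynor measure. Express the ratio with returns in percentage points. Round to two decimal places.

β = Cov / Var = 0.0452 / 0.0293 = 1.5427
Treynor = (Rp − Rf) / β = (12.40% − 4.45%) / 1.5427 = 7.95 / 1.5427 = 5.1533

5.15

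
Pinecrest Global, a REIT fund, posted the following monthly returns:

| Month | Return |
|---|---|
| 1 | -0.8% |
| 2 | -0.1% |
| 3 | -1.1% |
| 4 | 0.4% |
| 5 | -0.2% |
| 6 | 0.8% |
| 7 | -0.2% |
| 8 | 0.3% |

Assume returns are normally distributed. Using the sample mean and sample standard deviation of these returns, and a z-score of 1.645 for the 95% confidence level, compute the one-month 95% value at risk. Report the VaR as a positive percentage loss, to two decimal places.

1.14

r̄ = (-0.8 − 0.1 − 1.1 + 0.4 − 0.2 + 0.8 − 0.2 + 0.3) / 8 = -0.1125%
Sample σ = √[Σ(r − r̄)² / 7] = √[2.7288 / 7] = √0.3898 = 0.6243%
VaR = −(r̄ − z·σ) = −(-0.1125 − 1.645 × 0.6243) = −(-1.1395) = 1.1395%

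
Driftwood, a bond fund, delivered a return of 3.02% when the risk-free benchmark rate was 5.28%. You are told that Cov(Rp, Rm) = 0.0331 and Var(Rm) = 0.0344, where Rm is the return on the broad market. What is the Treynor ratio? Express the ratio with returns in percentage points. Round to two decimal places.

β = Cov / Var = 0.0331 / 0.0344 = 0.9622
Treynor = (Rp − Rf) / β = (3.02% − 5.28%) / 0.9622 = -2.26 / 0.9622 = -2.3488

-2.35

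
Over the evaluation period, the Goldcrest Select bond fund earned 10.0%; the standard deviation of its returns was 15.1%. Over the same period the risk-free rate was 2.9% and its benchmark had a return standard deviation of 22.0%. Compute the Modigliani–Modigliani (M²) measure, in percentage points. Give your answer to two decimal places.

13.24

Sharpe = (Rp − Rf) / σp = (10.0% − 2.9%) / 15.1% = 0.4702
M² = Rf + Sharpe × σm = 2.9% + 0.4702 × 22.0% = 13.2444%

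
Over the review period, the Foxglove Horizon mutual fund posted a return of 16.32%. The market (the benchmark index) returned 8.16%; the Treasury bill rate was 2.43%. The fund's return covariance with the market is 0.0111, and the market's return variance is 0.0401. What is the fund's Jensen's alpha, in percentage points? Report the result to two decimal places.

12.30

β = Cov / Var = 0.0111 / 0.0401 = 0.2768
E[R] = Rf + β(Rm − Rf) = 2.43% + 0.2768 × (8.16% − 2.43%) = 4.0161%
α = Rp − E[R] = 16.32% − 4.0161% = 12.3039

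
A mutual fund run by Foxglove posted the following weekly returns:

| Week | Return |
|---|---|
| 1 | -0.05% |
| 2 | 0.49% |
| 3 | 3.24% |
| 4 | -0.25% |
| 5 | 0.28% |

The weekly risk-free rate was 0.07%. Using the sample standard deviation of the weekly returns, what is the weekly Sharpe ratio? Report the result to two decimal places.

Mean return r̄ = 3.710 / 5 = 0.7420%
Sample σ = √[Σ(r − r̄)² / 4] = √[8.1283 / 4] = √2.0321 = 1.4255%
Sharpe = (r̄ − rf) / σ = (0.7420 − 0.07) / 1.4255 = 0.6720 / 1.4255 = 0.4714

0.47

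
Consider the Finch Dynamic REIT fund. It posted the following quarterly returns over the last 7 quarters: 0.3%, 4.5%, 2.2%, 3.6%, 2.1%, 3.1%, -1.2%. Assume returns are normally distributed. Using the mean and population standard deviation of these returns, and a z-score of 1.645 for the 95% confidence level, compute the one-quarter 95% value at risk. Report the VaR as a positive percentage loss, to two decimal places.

0.91

Mean return r̄ = 14.60 / 7 = 2.0857%
Σ(r − r̄)² = 23.1486; population σ = √(23.1486/7) = 1.8185%
VaR = −(r̄ − z·σ) = −(2.0857 − 1.645 × 1.8185) = −(-0.9057) = 0.9057%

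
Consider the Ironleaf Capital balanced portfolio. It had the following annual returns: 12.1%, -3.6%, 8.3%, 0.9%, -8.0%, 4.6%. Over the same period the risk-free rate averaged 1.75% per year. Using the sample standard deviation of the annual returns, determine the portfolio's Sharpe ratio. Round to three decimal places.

Mean return r̄ = 14.30 / 6 = 2.3833%
Σ(r − r̄)² = (12.1 − 2.3833)² + (-3.6 − 2.3833)² + … = 280.1483
σ = √[280.1483 / 5] = 7.4853%
Sharpe = (r̄ − rf) / σ = (2.3833 − 1.75) / 7.4853 = 0.6333 / 7.4853 = 0.0846

0.085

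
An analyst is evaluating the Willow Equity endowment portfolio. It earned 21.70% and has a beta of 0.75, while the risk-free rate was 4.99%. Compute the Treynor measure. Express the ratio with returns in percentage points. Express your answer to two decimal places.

22.28

Treynor = (Rp − Rf) / β = (21.70% − 4.99%) / 0.75 = 16.71 / 0.75 = 22.2800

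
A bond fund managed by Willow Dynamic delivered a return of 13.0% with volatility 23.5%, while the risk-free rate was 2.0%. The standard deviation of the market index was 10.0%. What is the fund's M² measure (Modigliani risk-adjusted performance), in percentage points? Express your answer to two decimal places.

6.68

Sharpe = (Rp − Rf) / σp = (13.0% − 2.0%) / 23.5% = 0.4681
M² = Rf + Sharpe × σm = 2.0% + 0.4681 × 10.0% = 6.6810%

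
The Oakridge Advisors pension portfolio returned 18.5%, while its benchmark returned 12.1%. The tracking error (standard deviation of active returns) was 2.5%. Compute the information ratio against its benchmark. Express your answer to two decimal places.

2.56

IR = (Rp − Rb) / TE = (18.5% − 12.1%) / 2.5% = 6.40% / 2.5% = 2.5600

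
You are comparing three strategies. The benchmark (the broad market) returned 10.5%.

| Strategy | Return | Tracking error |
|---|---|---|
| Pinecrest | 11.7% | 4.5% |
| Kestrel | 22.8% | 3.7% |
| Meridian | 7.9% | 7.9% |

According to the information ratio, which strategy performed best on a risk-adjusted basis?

Kestrel

Pinecrest: IR = (11.7% − 10.5%) / 4.5% = 0.267
Kestrel: IR = (22.8% − 10.5%) / 3.7% = 3.324
Meridian: IR = (7.9% − 10.5%) / 7.9% = -0.329
Highest: Kestrel (3.324).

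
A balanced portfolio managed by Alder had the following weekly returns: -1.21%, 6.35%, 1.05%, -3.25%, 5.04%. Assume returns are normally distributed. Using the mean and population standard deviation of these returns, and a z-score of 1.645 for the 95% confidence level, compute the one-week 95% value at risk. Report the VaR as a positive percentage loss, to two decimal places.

μ = (-1.21 + 6.35 + 1.05 − 3.25 + 5.04) / 5 = 7.980 / 5 = 1.5960%
Σ(r − μ)² = (-1.21 − 1.5960)² + (6.35 − 1.5960)² + (1.05 − 1.5960)² + … = 66.1171
σ = √[66.1171 / 5] = 3.6364%
VaR = −(μ − z·σ) = −(1.5960 − 1.645 × 3.6364) = −(-4.3859) = 4.3859%

4.39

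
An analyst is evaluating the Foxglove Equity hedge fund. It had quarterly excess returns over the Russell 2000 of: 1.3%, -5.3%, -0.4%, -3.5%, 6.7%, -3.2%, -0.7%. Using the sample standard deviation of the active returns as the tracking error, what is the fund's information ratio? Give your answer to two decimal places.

r̄ = (1.3 − 5.3 − 0.4 − 3.5 + 6.7 − 3.2 − 0.7) / 7 = -0.7286%
Σ(r − r̄)² = 94.0943; sample σ = √(94.0943/6) = 3.9601%
IR = r̄ / tracking error = -0.7286 / 3.9601 = -0.1840

-0.18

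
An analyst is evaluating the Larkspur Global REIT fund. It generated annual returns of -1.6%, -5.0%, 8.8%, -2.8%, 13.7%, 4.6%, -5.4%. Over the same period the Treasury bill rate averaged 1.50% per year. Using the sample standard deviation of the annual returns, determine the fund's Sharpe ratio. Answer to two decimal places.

μ = (-1.6 − 5 + 8.8 − 2.8 + 13.7 + 4.6 − 5.4) / 7 = 1.7571%
Σ(r − μ)² = (-1.6 − 1.7571)² + (-5 − 1.7571)² + (8.8 − 1.7571)² + … = 329.2371
σ = √[329.2371 / 6] = 7.4076%
Sharpe = (μ − rf) / σ = (1.7571 − 1.5) / 7.4076 = 0.2571 / 7.4076 = 0.0347

0.03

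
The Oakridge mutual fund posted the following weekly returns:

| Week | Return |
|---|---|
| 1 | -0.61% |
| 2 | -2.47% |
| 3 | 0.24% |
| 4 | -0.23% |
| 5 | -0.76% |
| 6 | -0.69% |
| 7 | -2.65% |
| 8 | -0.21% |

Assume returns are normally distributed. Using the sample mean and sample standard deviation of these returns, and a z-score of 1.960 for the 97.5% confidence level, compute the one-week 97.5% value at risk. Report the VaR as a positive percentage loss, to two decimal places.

3.00

r̄ = (-0.61 − 2.47 + 0.24 − 0.23 − 0.76 − 0.69 − 2.65 − 0.21) / 8 = -7.380 / 8 = -0.9225%
Sample σ = √[Σ(r − r̄)² / 7] = √[7.8958 / 7] = √1.1280 = 1.0621%
VaR = −(r̄ − z·σ) = −(-0.9225 − 1.960 × 1.0621) = −(-3.0042) = 3.0042%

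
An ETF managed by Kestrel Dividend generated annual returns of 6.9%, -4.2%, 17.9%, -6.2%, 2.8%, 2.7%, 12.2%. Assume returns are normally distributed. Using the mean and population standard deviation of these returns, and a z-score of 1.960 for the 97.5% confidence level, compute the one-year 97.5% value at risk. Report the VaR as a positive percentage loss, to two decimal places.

Mean return μ = 32.10 / 7 = 4.5857%
Σ(r − μ)² = (6.9 − 4.5857)² + (-4.2 − 4.5857)² + … = 440.8686
σ = √[440.8686 / 7] = 7.9361%
VaR = −(μ − z·σ) = −(4.5857 − 1.960 × 7.9361) = −(-10.9691) = 10.9691%

10.97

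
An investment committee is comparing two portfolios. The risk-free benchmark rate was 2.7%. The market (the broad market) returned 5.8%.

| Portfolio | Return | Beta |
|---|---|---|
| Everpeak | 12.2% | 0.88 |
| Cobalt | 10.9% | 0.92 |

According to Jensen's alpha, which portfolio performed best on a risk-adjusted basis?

Everpeak

Everpeak: α = 12.2% − [2.7% + 0.88 × (5.8% − 2.7%)] = 6.772
Cobalt: α = 10.9% − [2.7% + 0.92 × (5.8% − 2.7%)] = 5.348
Highest: Everpeak (6.772).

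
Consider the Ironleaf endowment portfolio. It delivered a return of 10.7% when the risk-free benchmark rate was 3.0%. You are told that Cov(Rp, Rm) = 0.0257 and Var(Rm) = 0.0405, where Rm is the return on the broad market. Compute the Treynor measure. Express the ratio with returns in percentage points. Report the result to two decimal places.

12.13

β = Cov / Var = 0.0257 / 0.0405 = 0.6346
Treynor = (Rp − Rf) / β = (10.7% − 3.0%) / 0.6346 = 7.70 / 0.6346 = 12.1336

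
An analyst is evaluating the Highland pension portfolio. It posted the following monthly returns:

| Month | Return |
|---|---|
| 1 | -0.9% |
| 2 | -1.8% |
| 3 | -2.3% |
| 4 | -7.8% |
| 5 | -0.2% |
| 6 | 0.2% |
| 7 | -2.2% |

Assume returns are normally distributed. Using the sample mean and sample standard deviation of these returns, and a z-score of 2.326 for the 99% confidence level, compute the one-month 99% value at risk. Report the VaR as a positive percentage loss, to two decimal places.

Mean return r̄ = -15.00 / 7 = -2.1429%
Σ(r − r̄)² = (-0.9 − (-2.1429))² + (-1.8 − (-2.1429))² + (-2.3 − (-2.1429))² + … = 42.9571
sample σ = √(42.9571 / 6) = √7.1595 = 2.6757%
VaR = −(r̄ − z·σ) = −(-2.1429 − 2.326 × 2.6757) = −(-8.3666) = 8.3666%

8.37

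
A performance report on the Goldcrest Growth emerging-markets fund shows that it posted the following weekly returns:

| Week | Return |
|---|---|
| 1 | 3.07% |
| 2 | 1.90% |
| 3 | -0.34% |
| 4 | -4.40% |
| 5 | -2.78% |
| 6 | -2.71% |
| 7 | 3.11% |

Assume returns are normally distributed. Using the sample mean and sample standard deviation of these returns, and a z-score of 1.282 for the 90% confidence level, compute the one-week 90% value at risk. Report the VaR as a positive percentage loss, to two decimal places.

4.24

r̄ = (3.07 + 1.9 − 0.34 − 4.4 − 2.78 − 2.71 + 3.11) / 7 = -0.3071%
Σ(r − r̄)² = 56.5947; sample σ = √(56.5947/6) = 3.0712%
VaR = −(r̄ − z·σ) = −(-0.3071 − 1.282 × 3.0712) = −(-4.2444) = 4.2444%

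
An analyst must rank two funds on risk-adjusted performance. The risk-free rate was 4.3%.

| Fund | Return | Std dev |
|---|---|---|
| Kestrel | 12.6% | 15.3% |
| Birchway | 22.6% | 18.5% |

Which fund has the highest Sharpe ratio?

Birchway

Kestrel: Sharpe ratio = (12.6% − 4.3%) / 15.3% = 0.542
Birchway: Sharpe ratio = (22.6% − 4.3%) / 18.5% = 0.989
Highest: Birchway (0.989).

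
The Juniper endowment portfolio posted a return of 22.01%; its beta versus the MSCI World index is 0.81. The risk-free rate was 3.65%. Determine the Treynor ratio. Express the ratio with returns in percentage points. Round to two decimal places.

22.67

Treynor = (Rp − Rf) / β = (22.01% − 3.65%) / 0.81 = 18.36 / 0.81 = 22.6667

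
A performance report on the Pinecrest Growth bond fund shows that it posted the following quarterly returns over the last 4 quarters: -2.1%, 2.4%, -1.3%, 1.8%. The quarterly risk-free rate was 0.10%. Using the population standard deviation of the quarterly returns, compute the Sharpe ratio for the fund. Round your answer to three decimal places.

r̄ = (-2.1 + 2.4 − 1.3 + 1.8) / 4 = 0.2000%
Σ(r − r̄)² = 14.9400; population σ = √(14.9400/4) = 1.9326%
Sharpe = (r̄ − rf) / σ = (0.2000 − 0.1) / 1.9326 = 0.1000 / 1.9326 = 0.0517

0.052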